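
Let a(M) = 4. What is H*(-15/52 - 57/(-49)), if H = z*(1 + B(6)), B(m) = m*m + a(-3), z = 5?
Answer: 456945/2548 ≈ 179.33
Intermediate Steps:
B(m) = 4 + m² (B(m) = m*m + 4 = m² + 4 = 4 + m²)
H = 205 (H = 5*(1 + (4 + 6²)) = 5*(1 + (4 + 36)) = 5*(1 + 40) = 5*41 = 205)
H*(-15/52 - 57/(-49)) = 205*(-15/52 - 57/(-49)) = 205*(-15*1/52 - 57*(-1/49)) = 205*(-15/52 + 57/49) = 205*(2229/2548) = 456945/2548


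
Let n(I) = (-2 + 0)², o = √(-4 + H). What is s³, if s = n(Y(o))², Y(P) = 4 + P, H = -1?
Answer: 4096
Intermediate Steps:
o = I*√5 (o = √(-4 - 1) = √(-5) = I*√5 ≈ 2.2361*I)
n(I) = 4 (n(I) = (-2)² = 4)
s = 16 (s = 4² = 16)
s³ = 16³ = 4096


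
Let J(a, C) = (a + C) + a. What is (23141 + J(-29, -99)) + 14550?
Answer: 37534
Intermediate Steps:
J(a, C) = C + 2*a (J(a, C) = (C + a) + a = C + 2*a)
(23141 + J(-29, -99)) + 14550 = (23141 + (-99 + 2*(-29))) + 14550 = (23141 + (-99 - 58)) + 14550 = (23141 - 157) + 14550 = 22984 + 14550 = 37534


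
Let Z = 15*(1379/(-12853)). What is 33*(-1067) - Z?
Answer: -452546298/12853 ≈ -35209.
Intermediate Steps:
Z = -20685/12853 (Z = 15*(1379*(-1/12853)) = 15*(-1379/12853) = -20685/12853 ≈ -1.6094)
33*(-1067) - Z = 33*(-1067) - 1*(-20685/12853) = -35211 + 20685/12853 = -452546298/12853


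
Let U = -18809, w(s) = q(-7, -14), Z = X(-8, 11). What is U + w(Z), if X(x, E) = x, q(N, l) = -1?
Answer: -18810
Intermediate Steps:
Z = -8
w(s) = -1
U + w(Z) = -18809 - 1 = -18810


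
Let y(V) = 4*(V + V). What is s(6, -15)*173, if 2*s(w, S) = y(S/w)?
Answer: -1730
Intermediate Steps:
y(V) = 8*V (y(V) = 4*(2*V) = 8*V)
s(w, S) = 4*S/w (s(w, S) = (8*(S/w))/2 = (8*S/w)/2 = 4*S/w)
s(6, -15)*173 = (4*(-15)/6)*173 = (4*(-15)*(⅙))*173 = -10*173 = -1730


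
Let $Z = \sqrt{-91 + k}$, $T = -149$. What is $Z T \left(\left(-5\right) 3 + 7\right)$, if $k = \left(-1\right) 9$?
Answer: $11920 i \approx 11920.0 i$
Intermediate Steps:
$k = -9$
$Z = 10 i$ ($Z = \sqrt{-91 - 9} = \sqrt{-100} = 10 i \approx 10.0 i$)
$Z T \left(\left(-5\right) 3 + 7\right) = 10 i \left(-149\right) \left(\left(-5\right) 3 + 7\right) = - 1490 i \left(-15 + 7\right) = - 1490 i \left(-8\right) = 11920 i$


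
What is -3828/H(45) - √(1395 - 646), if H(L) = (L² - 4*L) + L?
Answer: -638/315 - √749 ≈ -29.393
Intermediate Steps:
H(L) = L² - 3*L
-3828/H(45) - √(1395 - 646) = -3828*1/(45*(-3 + 45)) - √(1395 - 646) = -3828/(45*42) - √749 = -3828/1890 - √749 = -3828*1/1890 - √749 = -638/315 - √749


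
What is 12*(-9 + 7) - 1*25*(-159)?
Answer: 3951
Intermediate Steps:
12*(-9 + 7) - 1*25*(-159) = 12*(-2) - 25*(-159) = -24 + 3975 = 3951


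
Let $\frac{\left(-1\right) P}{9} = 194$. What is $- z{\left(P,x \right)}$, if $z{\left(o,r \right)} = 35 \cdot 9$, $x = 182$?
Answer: $-315$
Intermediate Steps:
$P = -1746$ ($P = \left(-9\right) 194 = -1746$)
$z{\left(o,r \right)} = 315$
$- z{\left(P,x \right)} = \left(-1\right) 315 = -315$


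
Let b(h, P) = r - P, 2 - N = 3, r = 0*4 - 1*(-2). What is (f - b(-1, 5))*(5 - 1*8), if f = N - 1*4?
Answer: 6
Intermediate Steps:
r = 2 (r = 0 + 2 = 2)
N = -1 (N = 2 - 1*3 = 2 - 3 = -1)
b(h, P) = 2 - P
f = -5 (f = -1 - 1*4 = -1 - 4 = -5)
(f - b(-1, 5))*(5 - 1*8) = (-5 - (2 - 1*5))*(5 - 1*8) = (-5 - (2 - 5))*(5 - 8) = (-5 - 1*(-3))*(-3) = (-5 + 3)*(-3) = -2*(-3) = 6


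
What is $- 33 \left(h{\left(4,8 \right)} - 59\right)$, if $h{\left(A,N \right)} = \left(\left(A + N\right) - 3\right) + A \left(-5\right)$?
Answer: $2310$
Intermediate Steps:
$h{\left(A,N \right)} = -3 + N - 4 A$ ($h{\left(A,N \right)} = \left(-3 + A + N\right) - 5 A = -3 + N - 4 A$)
$- 33 \left(h{\left(4,8 \right)} - 59\right) = - 33 \left(\left(-3 + 8 - 16\right) - 59\right) = - 33 \left(-11 - 59\right) = \left(-33\right) \left(-70\right) = 2310$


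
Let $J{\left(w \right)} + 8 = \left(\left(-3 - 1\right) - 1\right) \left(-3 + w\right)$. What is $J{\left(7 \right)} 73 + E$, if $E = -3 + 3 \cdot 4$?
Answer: $-2035$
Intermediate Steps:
$E = 9$ ($E = -3 + 12 = 9$)
$J{\left(w \right)} = 7 - 5 w$ ($J{\left(w \right)} = -8 + \left(\left(-3 - 1\right) - 1\right) \left(-3 + w\right) = -8 + \left(-4 - 1\right) \left(-3 + w\right) = -8 - 5 \left(-3 + w\right) = -8 - \left(-15 + 5 w\right) = 7 - 5 w$)
$J{\left(7 \right)} 73 + E = \left(7 - 35\right) 73 + 9 = \left(-28\right) 73 + 9 = -2044 + 9 = -2035$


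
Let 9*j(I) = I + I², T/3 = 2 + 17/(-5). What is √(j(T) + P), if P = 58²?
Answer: 2*√189309/15 ≈ 58.013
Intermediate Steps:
T = -21/5 (T = 3*(2 + 17/(-5)) = 3*(2 + 17*(-⅕)) = 3*(2 - 17/5) = 3*(-7/5) = -21/5 ≈ -4.2000)
j(I) = I/9 + I²/9 (j(I) = (I + I²)/9 = I/9 + I²/9)
P = 3364
√(j(T) + P) = √((⅑)*(-21/5)*(1 - 21/5) + 3364) = √((⅑)*(-21/5)*(-16/5) + 3364) = √(112/75 + 3364) = √(252412/75) = 2*√189309/15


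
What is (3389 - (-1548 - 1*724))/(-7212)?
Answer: -1887/2404 ≈ -0.78494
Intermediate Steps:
(3389 - (-1548 - 1*724))/(-7212) = (3389 - (-1548 - 724))*(-1/7212) = (3389 - 1*(-2272))*(-1/7212) = (3389 + 2272)*(-1/7212) = 5661*(-1/7212) = -1887/2404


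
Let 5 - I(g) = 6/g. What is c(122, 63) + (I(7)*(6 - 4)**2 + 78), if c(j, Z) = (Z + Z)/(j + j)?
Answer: 81205/854 ≈ 95.088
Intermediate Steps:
c(j, Z) = Z/j (c(j, Z) = (2*Z)/((2*j)) = (2*Z)*(1/(2*j)) = Z/j)
I(g) = 5 - 6/g
c(122, 63) + (I(7)*(6 - 4)**2 + 78) = 63/122 + ((5 - 6/7)*(6 - 4)**2 + 78) = 63*(1/122) + ((5 - 6*1/7)*2**2 + 78) = 63/122 + ((5 - 6/7)*4 + 78) = 63/122 + ((29/7)*4 + 78) = 63/122 + (116/7 + 78) = 63/122 + 662/7 = 81205/854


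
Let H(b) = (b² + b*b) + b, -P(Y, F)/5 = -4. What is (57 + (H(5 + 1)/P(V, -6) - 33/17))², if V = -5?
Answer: 100460529/28900 ≈ 3476.1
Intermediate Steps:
P(Y, F) = 20 (P(Y, F) = -5*(-4) = 20)
H(b) = b + 2*b² (H(b) = (b² + b²) + b = 2*b² + b = b + 2*b²)
(57 + (H(5 + 1)/P(V, -6) - 33/17))² = (57 + (((5 + 1)*(1 + 2*(5 + 1)))/20 - 33/17))² = (57 + ((6*(1 + 2*6))*(1/20) - 33*1/17))² = (57 + ((6*(1 + 12))*(1/20) - 33/17))² = (57 + ((6*13)*(1/20) - 33/17))² = (57 + (78*(1/20) - 33/17))² = (57 + (39/10 - 33/17))² = (57 + 333/170)² = (10023/170)² = 100460529/28900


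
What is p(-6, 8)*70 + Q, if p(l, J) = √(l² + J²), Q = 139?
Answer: 839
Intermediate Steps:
p(l, J) = √(J² + l²)
p(-6, 8)*70 + Q = √(8² + (-6)²)*70 + 139 = √(64 + 36)*70 + 139 = √100*70 + 139 = 10*70 + 139 = 700 + 139 = 839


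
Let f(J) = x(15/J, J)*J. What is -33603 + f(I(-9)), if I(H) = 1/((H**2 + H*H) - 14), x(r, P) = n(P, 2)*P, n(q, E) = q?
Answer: -108933936575/3241792 ≈ -33603.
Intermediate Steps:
x(r, P) = P**2 (x(r, P) = P*P = P**2)
I(H) = 1/(-14 + 2*H**2) (I(H) = 1/((H**2 + H**2) - 14) = 1/(2*H**2 - 14) = 1/(-14 + 2*H**2))
f(J) = J**3 (f(J) = J**2*J = J**3)
-33603 + f(I(-9)) = -33603 + (1/(2*(-7 + (-9)**2)))**3 = -33603 + (1/(2*(-7 + 81)))**3 = -33603 + ((1/2)/74)**3 = -33603 + ((1/2)*(1/74))**3 = -33603 + (1/148)**3 = -33603 + 1/3241792 = -108933936575/3241792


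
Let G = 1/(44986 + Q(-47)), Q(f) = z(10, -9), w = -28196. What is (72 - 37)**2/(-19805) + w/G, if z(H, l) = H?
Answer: -5025349282821/3961 ≈ -1.2687e+9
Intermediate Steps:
Q(f) = 10
G = 1/44996 (G = 1/(44986 + 10) = 1/44996 ≈ 2.2224e-5)
(72 - 37)**2/(-19805) + w/G = (72 - 37)**2/(-19805) - 28196/1/44996 = 35**2*(-1/19805) - 28196*44996 = 1225*(-1/19805) - 1268707216 = -245/3961 - 1268707216 = -5025349282821/3961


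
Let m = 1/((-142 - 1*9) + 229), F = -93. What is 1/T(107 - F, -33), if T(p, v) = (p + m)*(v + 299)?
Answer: 39/2074933 ≈ 1.8796e-5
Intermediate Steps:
m = 1/78 (m = 1/((-142 - 9) + 229) = 1/(-151 + 229) = 1/78 ≈ 0.012821)
T(p, v) = (299 + v)*(1/78 + p) (T(p, v) = (p + 1/78)*(v + 299) = (1/78 + p)*(299 + v) = (299 + v)*(1/78 + p))
1/T(107 - F, -33) = 1/(23/6 + 299*(107 - 1*(-93)) + (1/78)*(-33) + (107 - 1*(-93))*(-33)) = 1/(23/6 + 299*(107 + 93) - 11/26 + (107 + 93)*(-33)) = 1/(23/6 + 299*200 - 11/26 + 200*(-33)) = 1/(23/6 + 59800 - 11/26 - 6600) = 1/(2074933/39) = 39/2074933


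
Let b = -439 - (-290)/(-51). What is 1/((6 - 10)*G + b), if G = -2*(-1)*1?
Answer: -51/23087 ≈ -0.0022090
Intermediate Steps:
G = 2 (G = 2*1 = 2)
b = -22679/51 (b = -439 - (-290)*(-1)/51 = -439 - 1*290/51 = -439 - 290/51 = -22679/51 ≈ -444.69)
1/((6 - 10)*G + b) = 1/((6 - 10)*2 - 22679/51) = 1/(-4*2 - 22679/51) = 1/(-8 - 22679/51) = 1/(-23087/51) = -51/23087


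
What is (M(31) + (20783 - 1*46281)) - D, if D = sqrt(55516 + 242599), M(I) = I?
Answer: -25467 - sqrt(298115) ≈ -26013.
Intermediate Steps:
D = sqrt(298115) ≈ 546.00
(M(31) + (20783 - 1*46281)) - D = (31 + (20783 - 1*46281)) - sqrt(298115) = (31 + (20783 - 46281)) - sqrt(298115) = (31 - 25498) - sqrt(298115) = -25467 - sqrt(298115)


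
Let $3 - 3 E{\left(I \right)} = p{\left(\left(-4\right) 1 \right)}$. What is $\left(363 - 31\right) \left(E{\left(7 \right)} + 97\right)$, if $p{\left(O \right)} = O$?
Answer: $\frac{98936}{3} \approx 32979.0$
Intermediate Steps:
$E{\left(I \right)} = \frac{7}{3}$ ($E{\left(I \right)} = 1 - \frac{\left(-4\right) 1}{3} = 1 - - \frac{4}{3} = 1 + \frac{4}{3} = \frac{7}{3}$)
$\left(363 - 31\right) \left(E{\left(7 \right)} + 97\right) = \left(363 - 31\right) \left(\frac{7}{3} + 97\right) = 332 \cdot \frac{298}{3} = \frac{98936}{3}$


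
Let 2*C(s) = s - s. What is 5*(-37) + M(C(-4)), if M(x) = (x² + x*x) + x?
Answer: -185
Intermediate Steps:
C(s) = 0 (C(s) = (s - s)/2 = (½)*0 = 0)
M(x) = x + 2*x² (M(x) = (x² + x²) + x = 2*x² + x = x + 2*x²)
5*(-37) + M(C(-4)) = 5*(-37) + 0*(1 + 2*0) = -185 + 0*(1 + 0) = -185 + 0*1 = -185 + 0 = -185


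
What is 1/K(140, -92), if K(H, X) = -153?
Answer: -1/153 ≈ -0.0065359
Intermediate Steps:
1/K(140, -92) = 1/(-153) = -1/153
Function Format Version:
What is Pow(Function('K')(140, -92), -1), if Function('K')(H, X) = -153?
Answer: Rational(-1, 153) ≈ -0.0065359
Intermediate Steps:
Pow(Function('K')(140, -92), -1) = Pow(-153, -1) = Rational(-1, 153)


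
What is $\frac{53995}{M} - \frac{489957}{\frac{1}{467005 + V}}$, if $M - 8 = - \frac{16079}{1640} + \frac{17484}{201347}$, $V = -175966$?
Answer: $- \frac{80868260050212189799}{567112013} \approx -1.426 \cdot 10^{11}$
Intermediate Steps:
$M = - \frac{567112013}{330209080}$ ($M = 8 + \left(- \frac{16079}{1640} + \frac{17484}{201347}\right) = 8 - \frac{3208784653}{330209080} = - \frac{567112013}{330209080} \approx -1.7174$)
$\frac{53995}{M} - \frac{489957}{\frac{1}{467005 + V}} = \frac{53995}{- \frac{567112013}{330209080}} - \frac{489957}{\frac{1}{467005 - 175966}} = 53995 \left(- \frac{330209080}{567112013}\right) - \frac{489957}{\frac{1}{291039}} = - \frac{17829639274600}{567112013} - 489957 \frac{1}{\frac{1}{291039}} = - \frac{17829639274600}{567112013} - 142596595323 = - \frac{80868260050212189799}{567112013}$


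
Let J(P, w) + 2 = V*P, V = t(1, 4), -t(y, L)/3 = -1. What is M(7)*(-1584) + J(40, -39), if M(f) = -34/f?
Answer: 54682/7 ≈ 7811.7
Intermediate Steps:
t(y, L) = 3 (t(y, L) = -3*(-1) = 3)
V = 3
J(P, w) = -2 + 3*P
M(7)*(-1584) + J(40, -39) = -34/7*(-1584) + (-2 + 3*40) = -34*⅐*(-1584) + (-2 + 120) = -34/7*(-1584) + 118 = 53856/7 + 118 = 54682/7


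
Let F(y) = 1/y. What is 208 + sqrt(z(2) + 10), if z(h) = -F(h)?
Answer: 208 + sqrt(38)/2 ≈ 211.08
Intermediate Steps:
z(h) = -1/h
208 + sqrt(z(2) + 10) = 208 + sqrt(-1/2 + 10) = 208 + sqrt(19/2) = 208 + sqrt(38)/2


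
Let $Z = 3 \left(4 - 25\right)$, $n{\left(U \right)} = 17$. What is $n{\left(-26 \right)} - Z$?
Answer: $80$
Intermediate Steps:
$Z = -63$ ($Z = 3 \left(-21\right) = -63$)
$n{\left(-26 \right)} - Z = 17 - -63 = 17 + 63 = 80$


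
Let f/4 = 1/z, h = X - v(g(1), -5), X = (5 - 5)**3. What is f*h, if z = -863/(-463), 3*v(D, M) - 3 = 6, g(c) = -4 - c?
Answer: -5556/863 ≈ -6.4380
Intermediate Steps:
v(D, M) = 3 (v(D, M) = 1 + (1/3)*6 = 1 + 2 = 3)
X = 0 (X = 0**3 = 0)
z = 863/463 (z = -863*(-1/463) = 863/463 ≈ 1.8639)
h = -3 (h = 0 - 1*3 = 0 - 3 = -3)
f = 1852/863 (f = 4/(863/463) = 4*(463/863) = 1852/863 ≈ 2.1460)
f*h = (1852/863)*(-3) = -5556/863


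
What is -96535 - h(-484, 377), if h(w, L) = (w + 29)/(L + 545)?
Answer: -89004815/922 ≈ -96535.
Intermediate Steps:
h(w, L) = (29 + w)/(545 + L)
-96535 - h(-484, 377) = -96535 - (29 - 484)/(545 + 377) = -96535 - (-455)/922 = -96535 - 1*(-455/922) = -96535 + 455/922 = -89004815/922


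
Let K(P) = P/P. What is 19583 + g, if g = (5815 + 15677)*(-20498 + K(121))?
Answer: -440501941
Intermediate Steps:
K(P) = 1
g = -440521524 (g = (5815 + 15677)*(-20498 + 1) = 21492*(-20497) = -440521524)
19583 + g = 19583 - 440521524 = -440501941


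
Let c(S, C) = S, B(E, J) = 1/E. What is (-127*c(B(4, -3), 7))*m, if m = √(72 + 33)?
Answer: -127*√105/4 ≈ -325.34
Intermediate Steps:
m = √105 ≈ 10.247
(-127*c(B(4, -3), 7))*m = (-127/4)*√105 = (-127*¼)*√105 = -127*√105/4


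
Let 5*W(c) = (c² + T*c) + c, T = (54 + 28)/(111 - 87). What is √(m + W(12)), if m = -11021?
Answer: 2*I*√68635/5 ≈ 104.79*I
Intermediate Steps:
T = 41/12 (T = 82/24 = 82*(1/24) = 41/12 ≈ 3.4167)
W(c) = c²/5 + 53*c/60 (W(c) = ((c² + 41*c/12) + c)/5 = (c² + 53*c/12)/5 = c²/5 + 53*c/60)
√(m + W(12)) = √(-11021 + (1/60)*12*(53 + 12*12)) = √(-11021 + (1/60)*12*(53 + 144)) = √(-11021 + (1/60)*12*197) = √(-11021 + 197/5) = √(-54908/5) = 2*I*√68635/5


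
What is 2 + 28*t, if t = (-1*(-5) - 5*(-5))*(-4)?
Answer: -3358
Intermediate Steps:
t = -120 (t = (5 + 25)*(-4) = 30*(-4) = -120)
2 + 28*t = 2 + 28*(-120) = 2 - 3360 = -3358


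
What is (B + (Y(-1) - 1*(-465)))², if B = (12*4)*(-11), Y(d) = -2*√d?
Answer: 3965 + 252*I ≈ 3965.0 + 252.0*I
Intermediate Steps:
B = -528 (B = 48*(-11) = -528)
(B + (Y(-1) - 1*(-465)))² = (-528 + (-2*I - 1*(-465)))² = (-528 + (-2*I + 465))² = (-528 + (465 - 2*I))² = (-63 - 2*I)²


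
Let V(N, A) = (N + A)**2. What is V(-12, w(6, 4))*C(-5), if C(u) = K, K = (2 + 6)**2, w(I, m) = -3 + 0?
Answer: 14400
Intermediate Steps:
w(I, m) = -3
V(N, A) = (A + N)**2
K = 64 (K = 8**2 = 64)
C(u) = 64
V(-12, w(6, 4))*C(-5) = (-3 - 12)**2*64 = (-15)**2*64 = 225*64 = 14400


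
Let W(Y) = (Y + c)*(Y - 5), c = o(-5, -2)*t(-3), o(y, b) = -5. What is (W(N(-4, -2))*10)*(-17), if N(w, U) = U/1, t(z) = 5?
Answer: -32130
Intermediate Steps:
N(w, U) = U (N(w, U) = U*1 = U)
c = -25 (c = -5*5 = -25)
W(Y) = (-25 + Y)*(-5 + Y) (W(Y) = (Y - 25)*(Y - 5) = (-25 + Y)*(-5 + Y))
(W(N(-4, -2))*10)*(-17) = ((125 + (-2)² - 30*(-2))*10)*(-17) = ((125 + 4 + 60)*10)*(-17) = (189*10)*(-17) = 1890*(-17) = -32130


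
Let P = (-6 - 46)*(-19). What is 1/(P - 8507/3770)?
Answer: 3770/3716253 ≈ 0.0010145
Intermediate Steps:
P = 988 (P = -52*(-19) = 988)
1/(P - 8507/3770) = 1/(988 - 8507/3770) = 1/(3716253/3770) = 3770/3716253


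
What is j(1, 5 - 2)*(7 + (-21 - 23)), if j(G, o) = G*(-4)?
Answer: 148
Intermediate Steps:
j(G, o) = -4*G
j(1, 5 - 2)*(7 + (-21 - 23)) = (-4*1)*(7 + (-21 - 23)) = -4*(7 - 44) = -4*(-37) = 148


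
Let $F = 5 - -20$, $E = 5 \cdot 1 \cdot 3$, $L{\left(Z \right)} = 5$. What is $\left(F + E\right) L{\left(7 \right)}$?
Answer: $200$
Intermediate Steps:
$E = 15$ ($E = 5 \cdot 3 = 15$)
$F = 25$ ($F = 5 + 20 = 25$)
$\left(F + E\right) L{\left(7 \right)} = \left(25 + 15\right) 5 = 40 \cdot 5 = 200$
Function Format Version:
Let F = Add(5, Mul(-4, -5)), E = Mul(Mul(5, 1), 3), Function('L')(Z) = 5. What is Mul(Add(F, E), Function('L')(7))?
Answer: 200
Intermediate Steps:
E = 15 (E = Mul(5, 3) = 15)
F = 25 (F = Add(5, 20) = 25)
Mul(Add(F, E), Function('L')(7)) = Mul(Add(25, 15), 5) = Mul(40, 5) = 200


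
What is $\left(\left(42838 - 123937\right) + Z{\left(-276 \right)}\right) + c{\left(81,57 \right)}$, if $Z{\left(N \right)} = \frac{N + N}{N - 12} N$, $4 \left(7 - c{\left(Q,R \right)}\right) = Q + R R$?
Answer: $- \frac{164907}{2} \approx -82454.0$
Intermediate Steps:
$c{\left(Q,R \right)} = 7 - \frac{Q}{4} - \frac{R^{2}}{4}$ ($c{\left(Q,R \right)} = 7 - \frac{Q + R R}{4} = 7 - \frac{Q + R^{2}}{4} = 7 - \left(\frac{Q}{4} + \frac{R^{2}}{4}\right) = 7 - \frac{Q}{4} - \frac{R^{2}}{4}$)
$Z{\left(N \right)} = \frac{2 N^{2}}{-12 + N}$ ($Z{\left(N \right)} = \frac{2 N}{-12 + N} N = \frac{2 N^{2}}{-12 + N}$)
$\left(\left(42838 - 123937\right) + Z{\left(-276 \right)}\right) + c{\left(81,57 \right)} = \left(\left(42838 - 123937\right) + \frac{2 \left(-276\right)^{2}}{-12 - 276}\right) - \left(\frac{53}{4} + \frac{3249}{4}\right) = \left(\left(42838 - 123937\right) + 2 \cdot 76176 \frac{1}{-288}\right) - \frac{1651}{2} = \left(-81099 + 2 \cdot 76176 \left(- \frac{1}{288}\right)\right) - \frac{1651}{2} = \left(-81099 - 529\right) - \frac{1651}{2} = -81628 - \frac{1651}{2} = - \frac{164907}{2}$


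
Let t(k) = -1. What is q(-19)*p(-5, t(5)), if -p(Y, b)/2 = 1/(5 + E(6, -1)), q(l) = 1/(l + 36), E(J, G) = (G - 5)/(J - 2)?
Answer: -4/119 ≈ -0.033613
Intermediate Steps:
E(J, G) = (-5 + G)/(-2 + J)
q(l) = 1/(36 + l)
p(Y, b) = -4/7 (p(Y, b) = -2/(5 + (-5 - 1)/(-2 + 6)) = -2/(5 - 6/4) = -2/(5 + (1/4)*(-6)) = -2/(5 - 3/2) = -2/7/2 = -2*2/7 = -4/7)
q(-19)*p(-5, t(5)) = -4/7/(36 - 19) = -4/7/17 = (1/17)*(-4/7) = -4/119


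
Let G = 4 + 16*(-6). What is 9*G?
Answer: -828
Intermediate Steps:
G = -92 (G = 4 - 96 = -92)
9*G = 9*(-92) = -828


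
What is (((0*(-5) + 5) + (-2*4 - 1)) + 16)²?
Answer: 144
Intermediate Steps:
(((0*(-5) + 5) + (-2*4 - 1)) + 16)² = (((0 + 5) + (-8 - 1)) + 16)² = ((5 - 9) + 16)² = (-4 + 16)² = 12² = 144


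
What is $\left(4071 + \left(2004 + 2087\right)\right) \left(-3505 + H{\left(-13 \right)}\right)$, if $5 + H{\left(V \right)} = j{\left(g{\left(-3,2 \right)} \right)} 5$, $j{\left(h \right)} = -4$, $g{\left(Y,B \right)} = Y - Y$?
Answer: $-28811860$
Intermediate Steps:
$g{\left(Y,B \right)} = 0$
$H{\left(V \right)} = -25$ ($H{\left(V \right)} = -5 - 20 = -25$)
$\left(4071 + \left(2004 + 2087\right)\right) \left(-3505 + H{\left(-13 \right)}\right) = \left(4071 + \left(2004 + 2087\right)\right) \left(-3505 - 25\right) = \left(4071 + 4091\right) \left(-3530\right) = 8162 \left(-3530\right) = -28811860$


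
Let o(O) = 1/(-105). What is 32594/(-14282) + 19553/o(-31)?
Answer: -14660953462/7141 ≈ -2.0531e+6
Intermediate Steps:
o(O) = -1/105
32594/(-14282) + 19553/o(-31) = 32594/(-14282) + 19553/(-1/105) = 32594*(-1/14282) + 19553*(-105) = -16297/7141 - 2053065 = -14660953462/7141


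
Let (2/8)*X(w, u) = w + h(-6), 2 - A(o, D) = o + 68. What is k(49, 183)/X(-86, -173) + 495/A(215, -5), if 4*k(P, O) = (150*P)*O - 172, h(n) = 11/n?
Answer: -567909537/592348 ≈ -958.74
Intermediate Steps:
A(o, D) = -66 - o (A(o, D) = 2 - (o + 68) = 2 - (68 + o) = 2 + (-68 - o) = -66 - o)
k(P, O) = -43 + 75*O*P/2 (k(P, O) = ((150*P)*O - 172)/4 = (150*O*P - 172)/4 = (-172 + 150*O*P)/4 = -43 + 75*O*P/2)
X(w, u) = -22/3 + 4*w (X(w, u) = 4*(w + 11/(-6)) = 4*(w + 11*(-1/6)) = 4*(w - 11/6) = 4*(-11/6 + w) = -22/3 + 4*w)
k(49, 183)/X(-86, -173) + 495/A(215, -5) = (-43 + (75/2)*183*49)/(-22/3 + 4*(-86)) + 495/(-66 - 1*215) = (-43 + 672525/2)/(-22/3 - 344) + 495/(-66 - 215) = 672439/(2*(-1054/3)) + 495/(-281) = (672439/2)*(-3/1054) + 495*(-1/281) = -2017317/2108 - 495/281 = -567909537/592348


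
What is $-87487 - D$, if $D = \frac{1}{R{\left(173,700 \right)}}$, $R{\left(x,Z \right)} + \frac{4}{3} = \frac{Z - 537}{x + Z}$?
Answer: $- \frac{87573614}{1001} \approx -87486.0$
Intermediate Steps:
$R{\left(x,Z \right)} = - \frac{4}{3} + \frac{-537 + Z}{Z + x}$ ($R{\left(x,Z \right)} = - \frac{4}{3} + \frac{Z - 537}{x + Z} = - \frac{4}{3} + \frac{-537 + Z}{Z + x}$)
$D = - \frac{873}{1001}$ ($D = \frac{1}{\frac{1}{3} \frac{1}{700 + 173} \left(-1611 - 700 - 692\right)} = \frac{1}{\frac{1}{3} \cdot \frac{1}{873} \left(-1611 - 700 - 692\right)} = \frac{1}{\frac{1}{3} \cdot \frac{1}{873} \left(-3003\right)} = \frac{1}{- \frac{1001}{873}} = - \frac{873}{1001} \approx -0.87213$)
$-87487 - D = -87487 - - \frac{873}{1001} = -87487 + \frac{873}{1001} = - \frac{87573614}{1001}$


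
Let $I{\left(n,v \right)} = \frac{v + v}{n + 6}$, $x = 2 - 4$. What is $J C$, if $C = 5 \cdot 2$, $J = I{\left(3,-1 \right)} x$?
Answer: $\frac{40}{9} \approx 4.4444$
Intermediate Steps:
$x = -2$
$I{\left(n,v \right)} = \frac{2 v}{6 + n}$
$J = \frac{4}{9}$ ($J = 2 \left(-1\right) \frac{1}{6 + 3} \left(-2\right) = 2 \left(-1\right) \frac{1}{9} \left(-2\right) = \left(- \frac{2}{9}\right) \left(-2\right) = \frac{4}{9} \approx 0.44444$)
$C = 10$
$J C = \frac{4}{9} \cdot 10 = \frac{40}{9}$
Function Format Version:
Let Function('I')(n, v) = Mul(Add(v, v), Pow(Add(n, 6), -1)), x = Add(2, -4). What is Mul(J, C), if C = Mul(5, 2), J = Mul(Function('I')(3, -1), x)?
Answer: Rational(40, 9) ≈ 4.4444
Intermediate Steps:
x = -2
Function('I')(n, v) = Mul(2, v, Pow(Add(6, n), -1)) (Function('I')(n, v) = Mul(Mul(2, v), Pow(Add(6, n), -1)) = Mul(2, v, Pow(Add(6, n), -1)))
J = Rational(4, 9) (J = Mul(Mul(2, -1, Pow(Add(6, 3), -1)), -2) = Mul(Mul(2, -1, Pow(9, -1)), -2) = Mul(Mul(2, -1, Rational(1, 9)), -2) = Mul(Rational(-2, 9), -2) = Rational(4, 9) ≈ 0.44444)
C = 10
Mul(J, C) = Mul(Rational(4, 9), 10) = Rational(40, 9)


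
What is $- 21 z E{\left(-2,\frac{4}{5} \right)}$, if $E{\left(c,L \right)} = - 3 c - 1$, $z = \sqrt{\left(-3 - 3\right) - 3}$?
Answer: $- 315 i \approx - 315.0 i$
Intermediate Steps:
$z = 3 i$ ($z = \sqrt{\left(-3 - 3\right) - 3} = \sqrt{-6 - 3} = \sqrt{-9} = 3 i \approx 3.0 i$)
$E{\left(c,L \right)} = -1 - 3 c$
$- 21 z E{\left(-2,\frac{4}{5} \right)} = - 21 \cdot 3 i \left(-1 - -6\right) = - 63 i \left(-1 + 6\right) = - 63 i 5 = - 315 i$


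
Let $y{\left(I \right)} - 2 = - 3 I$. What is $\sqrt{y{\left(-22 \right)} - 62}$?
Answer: $\sqrt{6} \approx 2.4495$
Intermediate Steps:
$y{\left(I \right)} = 2 - 3 I$
$\sqrt{y{\left(-22 \right)} - 62} = \sqrt{\left(2 - -66\right) - 62} = \sqrt{\left(2 + 66\right) - 62} = \sqrt{68 - 62} = \sqrt{6}$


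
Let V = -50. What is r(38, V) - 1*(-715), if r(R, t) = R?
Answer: 753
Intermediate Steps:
r(38, V) - 1*(-715) = 38 - 1*(-715) = 38 + 715 = 753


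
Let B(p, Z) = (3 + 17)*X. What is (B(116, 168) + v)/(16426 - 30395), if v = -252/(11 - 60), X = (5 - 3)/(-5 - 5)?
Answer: -8/97783 ≈ -8.1814e-5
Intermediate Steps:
X = -1/5 (X = 2/(-10) = 2*(-1/10) = -1/5 ≈ -0.20000)
B(p, Z) = -4 (B(p, Z) = (3 + 17)*(-1/5) = 20*(-1/5) = -4)
v = 36/7 (v = -252/(-49) = -1/49*(-252) = 36/7 ≈ 5.1429)
(B(116, 168) + v)/(16426 - 30395) = (-4 + 36/7)/(16426 - 30395) = (8/7)/(-13969) = (8/7)*(-1/13969) = -8/97783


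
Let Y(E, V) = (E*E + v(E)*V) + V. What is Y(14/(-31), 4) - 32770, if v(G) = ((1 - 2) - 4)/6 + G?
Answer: -94478608/2883 ≈ -32771.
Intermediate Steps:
v(G) = -⅚ + G (v(G) = (-1 - 4)/6 + G = (⅙)*(-5) + G = -⅚ + G)
Y(E, V) = V + E² + V*(-⅚ + E) (Y(E, V) = (E*E + (-⅚ + E)*V) + V = (E² + V*(-⅚ + E)) + V = V + E² + V*(-⅚ + E))
Y(14/(-31), 4) - 32770 = ((14/(-31))² + (⅙)*4 + (14/(-31))*4) - 32770 = ((14*(-1/31))² + ⅔ + (14*(-1/31))*4) - 32770 = ((-14/31)² + ⅔ - 14/31*4) - 32770 = (196/961 + ⅔ - 56/31) - 32770 = -2698/2883 - 32770 = -94478608/2883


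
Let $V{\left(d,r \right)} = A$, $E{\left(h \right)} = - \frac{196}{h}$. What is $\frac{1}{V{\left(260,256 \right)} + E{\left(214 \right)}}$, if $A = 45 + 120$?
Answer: $\frac{107}{17557} \approx 0.0060944$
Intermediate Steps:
$A = 165$
$V{\left(d,r \right)} = 165$
$\frac{1}{V{\left(260,256 \right)} + E{\left(214 \right)}} = \frac{1}{165 - \frac{196}{214}} = \frac{1}{165 - \frac{98}{107}} = \frac{1}{\frac{17557}{107}} = \frac{107}{17557}$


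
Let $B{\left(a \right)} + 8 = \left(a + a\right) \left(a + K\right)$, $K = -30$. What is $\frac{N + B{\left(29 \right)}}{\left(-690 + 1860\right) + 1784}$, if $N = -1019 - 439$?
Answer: $- \frac{762}{1477} \approx -0.51591$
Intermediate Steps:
$B{\left(a \right)} = -8 + 2 a \left(-30 + a\right)$ ($B{\left(a \right)} = -8 + \left(a + a\right) \left(a - 30\right) = -8 + 2 a \left(-30 + a\right)$)
$N = -1458$ ($N = -1019 - 439 = -1458$)
$\frac{N + B{\left(29 \right)}}{\left(-690 + 1860\right) + 1784} = \frac{-1458 - \left(1748 - 1682\right)}{\left(-690 + 1860\right) + 1784} = \frac{-1458 - 66}{1170 + 1784} = \frac{-1458 - 66}{2954} = \left(-1458 - 66\right) \frac{1}{2954} = \left(-1524\right) \frac{1}{2954} = - \frac{762}{1477}$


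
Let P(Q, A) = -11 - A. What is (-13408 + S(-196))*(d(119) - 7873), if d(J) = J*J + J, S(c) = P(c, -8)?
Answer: -85924277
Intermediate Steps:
S(c) = -3 (S(c) = -11 - 1*(-8) = -11 + 8 = -3)
d(J) = J + J² (d(J) = J² + J = J + J²)
(-13408 + S(-196))*(d(119) - 7873) = (-13408 - 3)*(119*(1 + 119) - 7873) = -13411*(119*120 - 7873) = -13411*(14280 - 7873) = -13411*6407 = -85924277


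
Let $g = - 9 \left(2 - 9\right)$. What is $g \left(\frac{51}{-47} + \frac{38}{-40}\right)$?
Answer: $- \frac{120519}{940} \approx -128.21$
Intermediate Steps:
$g = 63$ ($g = \left(-9\right) \left(-7\right) = 63$)
$g \left(\frac{51}{-47} + \frac{38}{-40}\right) = 63 \left(\frac{51}{-47} + \frac{38}{-40}\right) = 63 \left(51 \left(- \frac{1}{47}\right) + 38 \left(- \frac{1}{40}\right)\right) = 63 \left(- \frac{51}{47} - \frac{19}{20}\right) = 63 \left(- \frac{1913}{940}\right) = - \frac{120519}{940}$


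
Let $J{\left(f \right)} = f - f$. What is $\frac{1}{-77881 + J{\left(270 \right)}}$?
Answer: $- \frac{1}{77881} \approx -1.284 \cdot 10^{-5}$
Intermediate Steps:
$J{\left(f \right)} = 0$
$\frac{1}{-77881 + J{\left(270 \right)}} = \frac{1}{-77881 + 0} = \frac{1}{-77881} = - \frac{1}{77881}$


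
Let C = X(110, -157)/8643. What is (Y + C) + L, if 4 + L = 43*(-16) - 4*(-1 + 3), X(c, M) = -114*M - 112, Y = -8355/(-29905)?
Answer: -36064827581/51693783 ≈ -697.66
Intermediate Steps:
Y = 1671/5981 (Y = -8355*(-1/29905) = 1671/5981 ≈ 0.27938)
X(c, M) = -112 - 114*M
L = -700 (L = -4 + (43*(-16) - 4*(-1 + 3)) = -4 + (-688 - 4*2) = -4 + (-688 - 8) = -4 - 696 = -700)
C = 17786/8643 (C = (-112 - 114*(-157))/8643 = (-112 + 17898)*(1/8643) = 17786*(1/8643) = 17786/8643 ≈ 2.0578)
(Y + C) + L = (1671/5981 + 17786/8643) - 700 = 120820519/51693783 - 700 = -36064827581/51693783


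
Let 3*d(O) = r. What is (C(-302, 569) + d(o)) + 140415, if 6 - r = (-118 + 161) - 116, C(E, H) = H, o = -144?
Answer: 423031/3 ≈ 1.4101e+5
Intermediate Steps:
r = 79 (r = 6 - ((-118 + 161) - 116) = 6 - (43 - 116) = 6 - 1*(-73) = 6 + 73 = 79)
d(O) = 79/3 (d(O) = (⅓)*79 = 79/3)
(C(-302, 569) + d(o)) + 140415 = (569 + 79/3) + 140415 = 1786/3 + 140415 = 423031/3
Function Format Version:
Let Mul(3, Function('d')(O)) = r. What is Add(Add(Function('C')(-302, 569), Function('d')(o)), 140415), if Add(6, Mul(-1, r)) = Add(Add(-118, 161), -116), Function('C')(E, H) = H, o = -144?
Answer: Rational(423031, 3) ≈ 1.4101e+5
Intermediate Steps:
r = 79 (r = Add(6, Mul(-1, Add(Add(-118, 161), -116))) = Add(6, Mul(-1, Add(43, -116))) = Add(6, Mul(-1, -73)) = Add(6, 73) = 79)
Function('d')(O) = Rational(79, 3) (Function('d')(O) = Mul(Rational(1, 3), 79) = Rational(79, 3))
Add(Add(Function('C')(-302, 569), Function('d')(o)), 140415) = Add(Add(569, Rational(79, 3)), 140415) = Add(Rational(1786, 3), 140415) = Rational(423031, 3)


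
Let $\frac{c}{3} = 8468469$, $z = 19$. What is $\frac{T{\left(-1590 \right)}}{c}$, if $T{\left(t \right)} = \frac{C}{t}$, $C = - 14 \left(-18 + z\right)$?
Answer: $\frac{7}{20197298565} \approx 3.4658 \cdot 10^{-10}$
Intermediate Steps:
$c = 25405407$ ($c = 3 \cdot 8468469 = 25405407$)
$C = -14$ ($C = - 14 \left(-18 + 19\right) = \left(-14\right) 1 = -14$)
$T{\left(t \right)} = - \frac{14}{t}$
$\frac{T{\left(-1590 \right)}}{c} = \frac{\left(-14\right) \frac{1}{-1590}}{25405407} = \left(-14\right) \left(- \frac{1}{1590}\right) \frac{1}{25405407} = \frac{7}{795} \cdot \frac{1}{25405407} = \frac{7}{20197298565}$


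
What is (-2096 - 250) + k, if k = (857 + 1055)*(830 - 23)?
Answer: 1540638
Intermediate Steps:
k = 1542984 (k = 1912*807 = 1542984)
(-2096 - 250) + k = (-2096 - 250) + 1542984 = -2346 + 1542984 = 1540638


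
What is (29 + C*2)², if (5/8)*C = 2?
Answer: 31329/25 ≈ 1253.2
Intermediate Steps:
C = 16/5 (C = (8/5)*2 = 16/5 ≈ 3.2000)
(29 + C*2)² = (29 + (16/5)*2)² = (29 + 32/5)² = (177/5)² = 31329/25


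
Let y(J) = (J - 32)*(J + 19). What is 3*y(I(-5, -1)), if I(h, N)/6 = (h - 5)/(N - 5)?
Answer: -1914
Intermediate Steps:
I(h, N) = 6*(-5 + h)/(-5 + N) (I(h, N) = 6*((h - 5)/(N - 5)) = 6*((-5 + h)/(-5 + N)) = 6*(-5 + h)/(-5 + N))
y(J) = (-32 + J)*(19 + J)
3*y(I(-5, -1)) = 3*(-608 + (6*(-5 - 5)/(-5 - 1))² - 78*(-5 - 5)/(-5 - 1)) = 3*(-608 + (6*(-10)/(-6))² - 78*(-10)/(-6)) = 3*(-608 + (6*(-⅙)*(-10))² - 78*(-1)*(-10)/6) = 3*(-608 + 10² - 13*10) = 3*(-608 + 100 - 130) = 3*(-638) = -1914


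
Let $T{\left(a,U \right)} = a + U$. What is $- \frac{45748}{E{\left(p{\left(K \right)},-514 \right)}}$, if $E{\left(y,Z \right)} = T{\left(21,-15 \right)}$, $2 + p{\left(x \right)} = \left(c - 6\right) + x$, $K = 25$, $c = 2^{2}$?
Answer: $- \frac{22874}{3} \approx -7624.7$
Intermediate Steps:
$c = 4$
$p{\left(x \right)} = -4 + x$ ($p{\left(x \right)} = -2 + \left(\left(4 - 6\right) + x\right) = -2 + \left(-2 + x\right) = -4 + x$)
$T{\left(a,U \right)} = U + a$
$E{\left(y,Z \right)} = 6$ ($E{\left(y,Z \right)} = -15 + 21 = 6$)
$- \frac{45748}{E{\left(p{\left(K \right)},-514 \right)}} = - \frac{45748}{6} = \left(-45748\right) \frac{1}{6} = - \frac{22874}{3}$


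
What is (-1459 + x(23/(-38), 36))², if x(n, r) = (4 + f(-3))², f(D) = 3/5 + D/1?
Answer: 1325760921/625 ≈ 2.1212e+6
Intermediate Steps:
f(D) = ⅗ + D (f(D) = 3*(⅕) + D*1 = ⅗ + D)
x(n, r) = 64/25 (x(n, r) = (4 + (⅗ - 3))² = (4 - 12/5)² = (8/5)² = 64/25)
(-1459 + x(23/(-38), 36))² = (-1459 + 64/25)² = (-36411/25)² = 1325760921/625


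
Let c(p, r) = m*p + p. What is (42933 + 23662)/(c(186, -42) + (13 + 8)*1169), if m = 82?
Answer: 66595/39987 ≈ 1.6654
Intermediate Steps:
c(p, r) = 83*p (c(p, r) = 82*p + p = 83*p)
(42933 + 23662)/(c(186, -42) + (13 + 8)*1169) = (42933 + 23662)/(83*186 + (13 + 8)*1169) = 66595/(15438 + 21*1169) = 66595/(15438 + 24549) = 66595/39987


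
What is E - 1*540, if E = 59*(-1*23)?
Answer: -1897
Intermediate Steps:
E = -1357 (E = 59*(-23) = -1357)
E - 1*540 = -1357 - 1*540 = -1357 - 540 = -1897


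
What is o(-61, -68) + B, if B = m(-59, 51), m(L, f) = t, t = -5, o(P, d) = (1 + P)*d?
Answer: 4075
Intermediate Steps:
o(P, d) = d*(1 + P)
m(L, f) = -5
B = -5
o(-61, -68) + B = -68*(1 - 61) - 5 = -68*(-60) - 5 = 4080 - 5 = 4075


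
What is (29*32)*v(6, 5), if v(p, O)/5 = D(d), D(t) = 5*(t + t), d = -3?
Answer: -139200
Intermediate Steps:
D(t) = 10*t (D(t) = 5*(2*t) = 10*t)
v(p, O) = -150 (v(p, O) = 5*(10*(-3)) = 5*(-30) = -150)
(29*32)*v(6, 5) = (29*32)*(-150) = 928*(-150) = -139200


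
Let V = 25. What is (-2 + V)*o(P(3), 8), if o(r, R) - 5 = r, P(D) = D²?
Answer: 322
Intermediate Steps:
o(r, R) = 5 + r
(-2 + V)*o(P(3), 8) = (-2 + 25)*(5 + 3²) = 23*(5 + 9) = 23*14 = 322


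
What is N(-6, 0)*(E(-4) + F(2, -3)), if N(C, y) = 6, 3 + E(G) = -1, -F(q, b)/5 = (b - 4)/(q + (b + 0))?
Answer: -234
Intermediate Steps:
F(q, b) = -5*(-4 + b)/(b + q) (F(q, b) = -5*(b - 4)/(q + (b + 0)) = -5*(-4 + b)/(q + b) = -5*(-4 + b)/(b + q))
E(G) = -4 (E(G) = -3 - 1 = -4)
N(-6, 0)*(E(-4) + F(2, -3)) = 6*(-4 + 5*(4 - 1*(-3))/(-3 + 2)) = 6*(-4 + 5*(4 + 3)/(-1)) = 6*(-4 + 5*(-1)*7) = 6*(-4 - 35) = 6*(-39) = -234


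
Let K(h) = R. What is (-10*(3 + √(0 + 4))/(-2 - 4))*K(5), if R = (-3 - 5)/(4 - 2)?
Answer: -100/3 ≈ -33.333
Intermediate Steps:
R = -4 (R = -8/2 = -8*½ = -4)
K(h) = -4
(-10*(3 + √(0 + 4))/(-2 - 4))*K(5) = -10*(3 + √(0 + 4))/(-2 - 4)*(-4) = -10*(3 + √4)/(-6)*(-4) = -10*(3 + 2)*(-1)/6*(-4) = -50*(-1)/6*(-4) = -10*(-⅚)*(-4) = (25/3)*(-4) = -100/3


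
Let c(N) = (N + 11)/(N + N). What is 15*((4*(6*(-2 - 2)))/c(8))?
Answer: -23040/19 ≈ -1212.6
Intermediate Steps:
c(N) = (11 + N)/(2*N) (c(N) = (11 + N)/((2*N)) = (11 + N)*(1/(2*N)) = (11 + N)/(2*N))
15*((4*(6*(-2 - 2)))/c(8)) = 15*((4*(6*(-2 - 2)))/(((½)*(11 + 8)/8))) = 15*((4*(6*(-4)))/(((½)*(⅛)*19))) = 15*((4*(-24))/(19/16)) = 15*(-96*16/19) = 15*(-1536/19) = -23040/19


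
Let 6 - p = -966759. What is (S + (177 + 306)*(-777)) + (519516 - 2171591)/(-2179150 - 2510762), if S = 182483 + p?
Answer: 3629791873859/4689912 ≈ 7.7396e+5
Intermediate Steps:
p = 966765 (p = 6 - 1*(-966759) = 6 + 966759 = 966765)
S = 1149248 (S = 182483 + 966765 = 1149248)
(S + (177 + 306)*(-777)) + (519516 - 2171591)/(-2179150 - 2510762) = (1149248 + (177 + 306)*(-777)) + (519516 - 2171591)/(-2179150 - 2510762) = (1149248 + 483*(-777)) - 1652075/(-4689912) = (1149248 - 375291) - 1652075*(-1/4689912) = 773957 + 1652075/4689912 = 3629791873859/4689912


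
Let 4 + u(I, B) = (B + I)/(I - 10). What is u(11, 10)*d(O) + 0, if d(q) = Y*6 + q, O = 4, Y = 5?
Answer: 578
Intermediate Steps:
u(I, B) = -4 + (B + I)/(-10 + I) (u(I, B) = -4 + (B + I)/(I - 10) = -4 + (B + I)/(-10 + I))
d(q) = 30 + q (d(q) = 5*6 + q = 30 + q)
u(11, 10)*d(O) + 0 = ((40 + 10 - 3*11)/(-10 + 11))*(30 + 4) + 0 = ((40 + 10 - 33)/1)*34 + 0 = (1*17)*34 + 0 = 17*34 + 0 = 578 + 0 = 578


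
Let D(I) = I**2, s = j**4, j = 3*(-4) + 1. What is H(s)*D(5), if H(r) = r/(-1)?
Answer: -366025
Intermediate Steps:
j = -11 (j = -12 + 1 = -11)
s = 14641 (s = (-11)**4 = 14641)
H(r) = -r (H(r) = r*(-1) = -r)
H(s)*D(5) = -1*14641*5**2 = -14641*25 = -366025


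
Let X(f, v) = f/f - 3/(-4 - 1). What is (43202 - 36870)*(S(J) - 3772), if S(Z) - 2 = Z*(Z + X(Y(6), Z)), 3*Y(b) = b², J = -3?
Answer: -119225228/5 ≈ -2.3845e+7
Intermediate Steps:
Y(b) = b²/3
X(f, v) = 8/5 (X(f, v) = 1 - 3/(-5) = 1 - 3*(-⅕) = 1 + ⅗ = 8/5)
S(Z) = 2 + Z*(8/5 + Z) (S(Z) = 2 + Z*(Z + 8/5) = 2 + Z*(8/5 + Z))
(43202 - 36870)*(S(J) - 3772) = (43202 - 36870)*((2 + (-3)² + (8/5)*(-3)) - 3772) = 6332*((2 + 9 - 24/5) - 3772) = 6332*(31/5 - 3772) = 6332*(-18829/5) = -119225228/5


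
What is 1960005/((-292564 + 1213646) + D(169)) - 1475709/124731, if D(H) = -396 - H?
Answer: -123771315322/12757445103 ≈ -9.7019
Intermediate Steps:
1960005/((-292564 + 1213646) + D(169)) - 1475709/124731 = 1960005/((-292564 + 1213646) + (-396 - 1*169)) - 1475709/124731 = 1960005/(921082 + (-396 - 169)) - 1475709*1/124731 = 1960005/(921082 - 565) - 491903/41577 = 1960005/920517 - 491903/41577 = 1960005*(1/920517) - 491903/41577 = 653335/306839 - 491903/41577 = -123771315322/12757445103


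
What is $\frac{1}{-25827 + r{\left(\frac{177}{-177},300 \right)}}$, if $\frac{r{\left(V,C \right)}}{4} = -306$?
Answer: $- \frac{1}{27051} \approx -3.6967 \cdot 10^{-5}$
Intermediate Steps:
$r{\left(V,C \right)} = -1224$ ($r{\left(V,C \right)} = 4 \left(-306\right) = -1224$)
$\frac{1}{-25827 + r{\left(\frac{177}{-177},300 \right)}} = \frac{1}{-25827 - 1224} = \frac{1}{-27051} = - \frac{1}{27051}$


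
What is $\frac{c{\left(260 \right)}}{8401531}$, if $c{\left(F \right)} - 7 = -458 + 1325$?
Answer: $\frac{874}{8401531} \approx 0.00010403$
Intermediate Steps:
$c{\left(F \right)} = 874$ ($c{\left(F \right)} = 7 + \left(-458 + 1325\right) = 7 + 867 = 874$)
$\frac{c{\left(260 \right)}}{8401531} = \frac{874}{8401531}$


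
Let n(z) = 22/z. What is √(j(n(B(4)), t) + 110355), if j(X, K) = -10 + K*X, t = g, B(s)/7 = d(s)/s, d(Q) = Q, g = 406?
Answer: √111621 ≈ 334.10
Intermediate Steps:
B(s) = 7 (B(s) = 7*(s/s) = 7*1 = 7)
t = 406
√(j(n(B(4)), t) + 110355) = √((-10 + 406*(22/7)) + 110355) = √((-10 + 1276) + 110355) = √(1266 + 110355) = √111621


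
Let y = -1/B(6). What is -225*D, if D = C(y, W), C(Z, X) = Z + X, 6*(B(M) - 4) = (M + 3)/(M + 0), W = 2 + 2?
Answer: -14400/17 ≈ -847.06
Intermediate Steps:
W = 4
B(M) = 4 + (3 + M)/(6*M) (B(M) = 4 + ((M + 3)/(M + 0))/6 = 4 + ((3 + M)/M)/6 = 4 + (3 + M)/(6*M))
y = -4/17 (y = -1/((⅙)*(3 + 25*6)/6) = -1/((⅙)*(⅙)*(3 + 150)) = -1/((⅙)*(⅙)*153) = -1/17/4 = -1*4/17 = -4/17 ≈ -0.23529)
C(Z, X) = X + Z
D = 64/17 (D = 4 - 4/17 = 64/17 ≈ 3.7647)
-225*D = -225*64/17 = -14400/17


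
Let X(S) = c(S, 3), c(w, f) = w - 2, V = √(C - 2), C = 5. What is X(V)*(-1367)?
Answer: 2734 - 1367*√3 ≈ 366.29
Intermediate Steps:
V = √3 (V = √(5 - 2) = √3 ≈ 1.7320)
c(w, f) = -2 + w
X(S) = -2 + S
X(V)*(-1367) = (-2 + √3)*(-1367) = 2734 - 1367*√3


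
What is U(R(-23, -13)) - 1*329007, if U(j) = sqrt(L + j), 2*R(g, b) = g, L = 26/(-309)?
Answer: -329007 + I*sqrt(4424262)/618 ≈ -3.2901e+5 + 3.4035*I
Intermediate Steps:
L = -26/309 (L = 26*(-1/309) = -26/309 ≈ -0.084142)
R(g, b) = g/2
U(j) = sqrt(-26/309 + j)
U(R(-23, -13)) - 1*329007 = sqrt(-8034 + 95481*((1/2)*(-23)))/309 - 1*329007 = sqrt(-8034 + 95481*(-23/2))/309 - 329007 = sqrt(-8034 - 2196063/2)/309 - 329007 = sqrt(-2212131/2)/309 - 329007 = (I*sqrt(4424262)/2)/309 - 329007 = I*sqrt(4424262)/618 - 329007 = -329007 + I*sqrt(4424262)/618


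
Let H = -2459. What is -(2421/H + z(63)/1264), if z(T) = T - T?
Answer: 2421/2459 ≈ 0.98455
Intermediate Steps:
z(T) = 0
-(2421/H + z(63)/1264) = -(2421/(-2459) + 0/1264) = -(2421*(-1/2459) + 0*(1/1264)) = -(-2421/2459 + 0) = -1*(-2421/2459) = 2421/2459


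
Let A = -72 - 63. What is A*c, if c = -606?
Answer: 81810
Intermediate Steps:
A = -135
A*c = -135*(-606) = 81810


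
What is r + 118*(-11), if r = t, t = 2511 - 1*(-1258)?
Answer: 2471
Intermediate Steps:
t = 3769 (t = 2511 + 1258 = 3769)
r = 3769
r + 118*(-11) = 3769 + 118*(-11) = 3769 - 1298 = 2471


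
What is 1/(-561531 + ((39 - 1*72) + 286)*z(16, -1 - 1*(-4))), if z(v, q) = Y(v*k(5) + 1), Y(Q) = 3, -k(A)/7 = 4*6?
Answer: -1/560772 ≈ -1.7833e-6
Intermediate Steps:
k(A) = -168 (k(A) = -28*6 = -7*24 = -168)
z(v, q) = 3
1/(-561531 + ((39 - 1*72) + 286)*z(16, -1 - 1*(-4))) = 1/(-561531 + ((39 - 1*72) + 286)*3) = 1/(-561531 + ((39 - 72) + 286)*3) = 1/(-561531 + (-33 + 286)*3) = 1/(-561531 + 253*3) = 1/(-561531 + 759) = 1/(-560772) = -1/560772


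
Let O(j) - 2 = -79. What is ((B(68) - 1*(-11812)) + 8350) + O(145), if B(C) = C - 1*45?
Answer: 20108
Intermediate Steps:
B(C) = -45 + C (B(C) = C - 45 = -45 + C)
O(j) = -77 (O(j) = 2 - 79 = -77)
((B(68) - 1*(-11812)) + 8350) + O(145) = (((-45 + 68) - 1*(-11812)) + 8350) - 77 = ((23 + 11812) + 8350) - 77 = (11835 + 8350) - 77 = 20185 - 77 = 20108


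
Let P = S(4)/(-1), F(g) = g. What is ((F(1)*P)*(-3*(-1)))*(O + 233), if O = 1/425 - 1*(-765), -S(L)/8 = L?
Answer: 40718496/425 ≈ 95808.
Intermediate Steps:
S(L) = -8*L
O = 325126/425 (O = 1/425 + 765 = 325126/425 ≈ 765.00)
P = 32 (P = -8*4/(-1) = -32*(-1) = 32)
((F(1)*P)*(-3*(-1)))*(O + 233) = ((1*32)*(-3*(-1)))*(325126/425 + 233) = (32*3)*(424151/425) = 96*(424151/425) = 40718496/425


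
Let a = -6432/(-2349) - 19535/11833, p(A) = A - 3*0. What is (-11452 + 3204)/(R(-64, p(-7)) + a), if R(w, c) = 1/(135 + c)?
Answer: -9781720482816/1298743255 ≈ -7531.7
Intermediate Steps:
p(A) = A (p(A) = A + 0 = A)
a = 10074047/9265239 (a = -6432*(-1/2349) - 19535*1/11833 = 2144/783 - 19535/11833 = 10074047/9265239 ≈ 1.0873)
(-11452 + 3204)/(R(-64, p(-7)) + a) = (-11452 + 3204)/(1/(135 - 7) + 10074047/9265239) = -8248/(1/128 + 10074047/9265239) = -8248/1298743255/1185950592 = -8248*1185950592/1298743255 = -9781720482816/1298743255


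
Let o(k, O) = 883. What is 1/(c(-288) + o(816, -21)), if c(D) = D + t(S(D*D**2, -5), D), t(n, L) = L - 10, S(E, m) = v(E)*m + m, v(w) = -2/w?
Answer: 1/297 ≈ 0.0033670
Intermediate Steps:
S(E, m) = m - 2*m/E (S(E, m) = (-2/E)*m + m = -2*m/E + m = m - 2*m/E)
t(n, L) = -10 + L
c(D) = -10 + 2*D (c(D) = D + (-10 + D) = -10 + 2*D)
1/(c(-288) + o(816, -21)) = 1/((-10 + 2*(-288)) + 883) = 1/((-10 - 576) + 883) = 1/(-586 + 883) = 1/297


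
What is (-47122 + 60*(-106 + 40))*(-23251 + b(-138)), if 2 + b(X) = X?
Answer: 1194859062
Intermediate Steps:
b(X) = -2 + X
(-47122 + 60*(-106 + 40))*(-23251 + b(-138)) = (-47122 + 60*(-106 + 40))*(-23251 + (-2 - 138)) = (-47122 + 60*(-66))*(-23251 - 140) = (-47122 - 3960)*(-23391) = -51082*(-23391) = 1194859062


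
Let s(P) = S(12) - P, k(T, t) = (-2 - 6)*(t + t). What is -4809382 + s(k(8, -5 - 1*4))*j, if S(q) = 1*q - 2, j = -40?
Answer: -4804022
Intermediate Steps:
S(q) = -2 + q (S(q) = q - 2 = -2 + q)
k(T, t) = -16*t
s(P) = 10 - P (s(P) = (-2 + 12) - P = 10 - P)
-4809382 + s(k(8, -5 - 1*4))*j = -4809382 + (10 - (-16)*(-5 - 1*4))*(-40) = -4809382 + (10 - (-16)*(-5 - 4))*(-40) = -4809382 + (10 - (-16)*(-9))*(-40) = -4809382 + (10 - 1*144)*(-40) = -4809382 + (10 - 144)*(-40) = -4809382 - 134*(-40) = -4809382 + 5360 = -4804022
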